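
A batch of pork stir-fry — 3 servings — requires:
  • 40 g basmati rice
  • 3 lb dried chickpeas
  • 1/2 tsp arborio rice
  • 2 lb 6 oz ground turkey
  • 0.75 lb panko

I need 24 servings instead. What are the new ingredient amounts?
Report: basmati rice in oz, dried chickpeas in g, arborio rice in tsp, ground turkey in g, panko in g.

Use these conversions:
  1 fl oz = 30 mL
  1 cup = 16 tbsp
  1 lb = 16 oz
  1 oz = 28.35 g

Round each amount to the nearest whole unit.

Scaling factor: 24/3 = 8.
basmati rice: 40 g × 8 ÷ 28.35 g/oz ≈ 11 oz
dried chickpeas: 3 lb × 8 × 16 oz/lb × 28.35 g/oz ≈ 10886 g
arborio rice: 0.5 tsp × 8 = 4 tsp
ground turkey: (2 lb + 6 oz = 2.375 lb) × 8 × 16 oz/lb × 28.35 g/oz ≈ 8618 g
panko: 0.75 lb × 8 × 16 oz/lb × 28.35 g/oz ≈ 2722 g

basmati rice: 11 oz; dried chickpeas: 10886 g; arborio rice: 4 tsp; ground turkey: 8618 g; panko: 2722 g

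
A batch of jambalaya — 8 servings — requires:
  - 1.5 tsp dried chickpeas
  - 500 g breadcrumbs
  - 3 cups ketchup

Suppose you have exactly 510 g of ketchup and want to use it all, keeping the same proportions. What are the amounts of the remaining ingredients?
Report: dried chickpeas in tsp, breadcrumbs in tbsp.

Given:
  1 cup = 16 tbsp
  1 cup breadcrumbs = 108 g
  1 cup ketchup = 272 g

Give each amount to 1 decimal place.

The original recipe has 816 g of ketchup, so the scaling factor is 510 ÷ 816 = 5/8 = 0.625.
dried chickpeas: 1.5 tsp × 5/8 ≈ 0.9 tsp
breadcrumbs: 500 g × 5/8 ÷ 108 g/cup × 16 tbsp/cup ≈ 46.3 tbsp

dried chickpeas: 0.9 tsp; breadcrumbs: 46.3 tbsp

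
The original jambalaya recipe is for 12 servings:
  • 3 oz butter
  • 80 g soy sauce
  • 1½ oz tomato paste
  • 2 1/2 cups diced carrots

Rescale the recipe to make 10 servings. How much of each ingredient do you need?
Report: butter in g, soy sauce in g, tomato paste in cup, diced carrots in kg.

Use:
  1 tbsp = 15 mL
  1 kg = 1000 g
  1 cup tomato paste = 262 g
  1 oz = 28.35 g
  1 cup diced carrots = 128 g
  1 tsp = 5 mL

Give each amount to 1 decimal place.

butter: 70.9 g; soy sauce: 66.7 g; tomato paste: 0.1 cup; diced carrots: 0.3 kg

Scaling factor: 10/12 = 5/6.
butter: 3 oz × 5/6 × 28.35 g/oz ≈ 70.9 g
soy sauce: 80 g × 5/6 ≈ 66.7 g
tomato paste: 1.5 oz × 5/6 × 28.35 g/oz ÷ 262 g/cup ≈ 0.1 cup
diced carrots: 2.5 cup × 5/6 × 128 g/cup ÷ 1000 g/kg ≈ 0.3 kg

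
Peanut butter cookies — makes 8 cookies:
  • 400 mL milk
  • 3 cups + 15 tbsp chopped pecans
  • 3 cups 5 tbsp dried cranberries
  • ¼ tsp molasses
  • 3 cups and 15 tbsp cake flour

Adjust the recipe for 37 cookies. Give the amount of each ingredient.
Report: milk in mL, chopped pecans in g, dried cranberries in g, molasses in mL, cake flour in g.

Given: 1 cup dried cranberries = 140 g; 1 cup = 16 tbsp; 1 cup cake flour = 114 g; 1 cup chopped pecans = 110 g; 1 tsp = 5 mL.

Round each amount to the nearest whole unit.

Scaling factor: 37/8 = 4.625.
milk: 400 mL × 37/8 = 1850 mL
chopped pecans: (3 cup + 15 tbsp = 3.9375 cup) × 37/8 × 110 g/cup ≈ 2003 g
dried cranberries: (3 cup + 5 tbsp = 3.3125 cup) × 37/8 × 140 g/cup ≈ 2145 g
molasses: 0.25 tsp × 37/8 × 5 mL/tsp ≈ 6 mL
cake flour: (3 cup + 15 tbsp = 3.9375 cup) × 37/8 × 114 g/cup ≈ 2076 g

milk: 1850 mL; chopped pecans: 2003 g; dried cranberries: 2145 g; molasses: 6 mL; cake flour: 2076 g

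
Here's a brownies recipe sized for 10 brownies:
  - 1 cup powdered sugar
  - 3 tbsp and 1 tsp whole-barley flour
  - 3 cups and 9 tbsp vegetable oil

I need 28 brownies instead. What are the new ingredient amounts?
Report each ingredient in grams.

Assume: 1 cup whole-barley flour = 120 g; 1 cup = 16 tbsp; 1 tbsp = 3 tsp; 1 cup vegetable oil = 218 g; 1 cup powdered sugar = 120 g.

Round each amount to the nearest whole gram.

powdered sugar: 336 g; whole-barley flour: 70 g; vegetable oil: 2175 g

Scaling factor: 28/10 = 14/5 = 2.8.
powdered sugar: 1 cup × 14/5 × 120 g/cup = 336 g
whole-barley flour: (3 tbsp + 1 tsp = 10/3 tbsp) × 14/5 ÷ 16 tbsp/cup × 120 g/cup = 70 g
vegetable oil: (3 cup + 9 tbsp = 3.5625 cup) × 14/5 × 218 g/cup ≈ 2175 g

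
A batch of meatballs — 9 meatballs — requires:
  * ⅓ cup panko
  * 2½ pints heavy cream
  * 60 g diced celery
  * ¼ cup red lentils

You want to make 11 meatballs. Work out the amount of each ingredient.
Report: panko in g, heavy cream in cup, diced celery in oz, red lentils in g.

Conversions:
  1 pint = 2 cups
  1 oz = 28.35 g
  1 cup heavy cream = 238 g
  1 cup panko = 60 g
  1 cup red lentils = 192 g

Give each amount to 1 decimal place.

panko: 24.4 g; heavy cream: 6.1 cup; diced celery: 2.6 oz; red lentils: 58.7 g

Scaling factor: 11/9.
panko: 1/3 cup × 11/9 × 60 g/cup ≈ 24.4 g
heavy cream: 2.5 pint × 11/9 × 2 cup/pint ≈ 6.1 cup
diced celery: 60 g × 11/9 ÷ 28.35 g/oz ≈ 2.6 oz
red lentils: 0.25 cup × 11/9 × 192 g/cup ≈ 58.7 g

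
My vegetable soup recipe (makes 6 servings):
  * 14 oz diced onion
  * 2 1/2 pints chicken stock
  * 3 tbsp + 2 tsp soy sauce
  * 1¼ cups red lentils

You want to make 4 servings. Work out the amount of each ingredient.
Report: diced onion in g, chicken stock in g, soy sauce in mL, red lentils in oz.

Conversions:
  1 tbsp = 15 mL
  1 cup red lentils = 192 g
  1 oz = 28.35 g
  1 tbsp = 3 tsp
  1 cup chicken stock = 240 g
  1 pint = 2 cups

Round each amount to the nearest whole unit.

Scaling factor: 4/6 = 2/3.
diced onion: 14 oz × 2/3 × 28.35 g/oz ≈ 265 g
chicken stock: 2.5 pint × 2/3 × 2 cup/pint × 240 g/cup = 800 g
soy sauce: (3 tbsp + 2 tsp = 11/3 tbsp) × 2/3 × 15 mL/tbsp ≈ 37 mL
red lentils: 1.25 cup × 2/3 × 192 g/cup ÷ 28.35 g/oz ≈ 6 oz

diced onion: 265 g; chicken stock: 800 g; soy sauce: 37 mL; red lentils: 6 oz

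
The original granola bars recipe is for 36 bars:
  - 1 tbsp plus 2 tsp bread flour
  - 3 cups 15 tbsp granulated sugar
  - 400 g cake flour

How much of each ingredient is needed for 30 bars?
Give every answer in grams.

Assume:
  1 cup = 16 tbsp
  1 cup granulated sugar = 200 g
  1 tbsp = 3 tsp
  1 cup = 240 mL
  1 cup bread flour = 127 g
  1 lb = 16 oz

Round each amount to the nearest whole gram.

bread flour: 11 g; granulated sugar: 656 g; cake flour: 333 g

Scaling factor: 30/36 = 5/6.
bread flour: (1 tbsp + 2 tsp = 5/3 tbsp) × 5/6 ÷ 16 tbsp/cup × 127 g/cup ≈ 11 g
granulated sugar: (3 cup + 15 tbsp = 3.9375 cup) × 5/6 × 200 g/cup ≈ 656 g
cake flour: 400 g × 5/6 ≈ 333 g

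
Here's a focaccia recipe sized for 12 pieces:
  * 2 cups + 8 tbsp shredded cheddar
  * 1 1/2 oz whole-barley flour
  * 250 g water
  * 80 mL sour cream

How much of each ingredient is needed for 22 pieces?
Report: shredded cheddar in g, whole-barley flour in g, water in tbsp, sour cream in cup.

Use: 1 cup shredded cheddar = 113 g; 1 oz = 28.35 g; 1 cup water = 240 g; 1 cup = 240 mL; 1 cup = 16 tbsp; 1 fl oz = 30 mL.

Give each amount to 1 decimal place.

Scaling factor: 22/12 = 11/6.
shredded cheddar: (2 cup + 8 tbsp = 2.5 cup) × 11/6 × 113 g/cup ≈ 517.9 g
whole-barley flour: 1.5 oz × 11/6 × 28.35 g/oz ≈ 78.0 g
water: 250 g × 11/6 ÷ 240 g/cup × 16 tbsp/cup ≈ 30.6 tbsp
sour cream: 80 mL × 11/6 ÷ 240 mL/cup ≈ 0.6 cup

shredded cheddar: 517.9 g; whole-barley flour: 78.0 g; water: 30.6 tbsp; sour cream: 0.6 cup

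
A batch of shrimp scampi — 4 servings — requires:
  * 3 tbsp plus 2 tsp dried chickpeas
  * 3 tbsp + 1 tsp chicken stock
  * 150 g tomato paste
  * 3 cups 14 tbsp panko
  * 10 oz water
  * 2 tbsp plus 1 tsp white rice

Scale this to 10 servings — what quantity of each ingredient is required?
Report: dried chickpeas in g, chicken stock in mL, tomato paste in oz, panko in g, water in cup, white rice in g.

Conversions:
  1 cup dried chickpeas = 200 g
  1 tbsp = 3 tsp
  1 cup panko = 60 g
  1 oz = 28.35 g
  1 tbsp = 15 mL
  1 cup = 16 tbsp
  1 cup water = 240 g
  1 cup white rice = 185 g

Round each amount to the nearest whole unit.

dried chickpeas: 115 g; chicken stock: 125 mL; tomato paste: 13 oz; panko: 581 g; water: 3 cup; white rice: 67 g

Scaling factor: 10/4 = 5/2 = 2.5.
dried chickpeas: (3 tbsp + 2 tsp = 11/3 tbsp) × 5/2 ÷ 16 tbsp/cup × 200 g/cup ≈ 115 g
chicken stock: (3 tbsp + 1 tsp = 10/3 tbsp) × 5/2 × 15 mL/tbsp = 125 mL
tomato paste: 150 g × 5/2 ÷ 28.35 g/oz ≈ 13 oz
panko: (3 cup + 14 tbsp = 3.875 cup) × 5/2 × 60 g/cup ≈ 581 g
water: 10 oz × 5/2 × 28.35 g/oz ÷ 240 g/cup ≈ 3 cup
white rice: (2 tbsp + 1 tsp = 7/3 tbsp) × 5/2 ÷ 16 tbsp/cup × 185 g/cup ≈ 67 g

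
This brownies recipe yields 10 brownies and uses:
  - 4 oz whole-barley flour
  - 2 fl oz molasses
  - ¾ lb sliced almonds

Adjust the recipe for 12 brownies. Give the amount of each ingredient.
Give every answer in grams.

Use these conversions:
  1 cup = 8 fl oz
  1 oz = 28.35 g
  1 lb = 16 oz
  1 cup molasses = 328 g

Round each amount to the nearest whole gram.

whole-barley flour: 136 g; molasses: 98 g; sliced almonds: 408 g

Scaling factor: 12/10 = 6/5 = 1.2.
whole-barley flour: 4 oz × 6/5 × 28.35 g/oz ≈ 136 g
molasses: 2 fl oz × 6/5 ÷ 8 fl oz/cup × 328 g/cup ≈ 98 g
sliced almonds: 0.75 lb × 6/5 × 16 oz/lb × 28.35 g/oz ≈ 408 g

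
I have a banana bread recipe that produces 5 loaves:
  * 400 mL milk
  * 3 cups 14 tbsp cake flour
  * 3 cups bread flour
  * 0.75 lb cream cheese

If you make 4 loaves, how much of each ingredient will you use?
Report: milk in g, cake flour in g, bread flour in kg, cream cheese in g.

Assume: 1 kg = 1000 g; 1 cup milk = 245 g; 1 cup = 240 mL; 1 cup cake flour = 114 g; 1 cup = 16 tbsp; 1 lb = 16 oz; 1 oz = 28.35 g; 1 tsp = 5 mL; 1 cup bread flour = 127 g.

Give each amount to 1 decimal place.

milk: 326.7 g; cake flour: 353.4 g; bread flour: 0.3 kg; cream cheese: 272.2 g

Scaling factor: 4/5 = 0.8.
milk: 400 mL × 4/5 ÷ 240 mL/cup × 245 g/cup ≈ 326.7 g
cake flour: (3 cup + 14 tbsp = 3.875 cup) × 4/5 × 114 g/cup = 353.4 g
bread flour: 3 cup × 4/5 × 127 g/cup ÷ 1000 g/kg ≈ 0.3 kg
cream cheese: 0.75 lb × 4/5 × 16 oz/lb × 28.35 g/oz ≈ 272.2 g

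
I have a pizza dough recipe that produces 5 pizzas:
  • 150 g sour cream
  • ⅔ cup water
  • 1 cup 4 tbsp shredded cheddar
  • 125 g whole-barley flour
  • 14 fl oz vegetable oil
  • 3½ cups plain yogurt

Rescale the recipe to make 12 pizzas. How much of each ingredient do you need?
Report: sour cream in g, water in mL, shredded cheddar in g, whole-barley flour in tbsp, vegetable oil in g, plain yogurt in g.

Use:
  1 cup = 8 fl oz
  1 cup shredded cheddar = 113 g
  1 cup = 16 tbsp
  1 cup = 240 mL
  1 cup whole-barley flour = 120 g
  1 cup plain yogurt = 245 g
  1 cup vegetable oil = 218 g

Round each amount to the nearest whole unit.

Scaling factor: 12/5 = 2.4.
sour cream: 150 g × 12/5 = 360 g
water: 2/3 cup × 12/5 × 240 mL/cup = 384 mL
shredded cheddar: (1 cup + 4 tbsp = 1.25 cup) × 12/5 × 113 g/cup = 339 g
whole-barley flour: 125 g × 12/5 ÷ 120 g/cup × 16 tbsp/cup = 40 tbsp
vegetable oil: 14 fl oz × 12/5 ÷ 8 fl oz/cup × 218 g/cup ≈ 916 g
plain yogurt: 3.5 cup × 12/5 × 245 g/cup = 2058 g

sour cream: 360 g; water: 384 mL; shredded cheddar: 339 g; whole-barley flour: 40 tbsp; vegetable oil: 916 g; plain yogurt: 2058 g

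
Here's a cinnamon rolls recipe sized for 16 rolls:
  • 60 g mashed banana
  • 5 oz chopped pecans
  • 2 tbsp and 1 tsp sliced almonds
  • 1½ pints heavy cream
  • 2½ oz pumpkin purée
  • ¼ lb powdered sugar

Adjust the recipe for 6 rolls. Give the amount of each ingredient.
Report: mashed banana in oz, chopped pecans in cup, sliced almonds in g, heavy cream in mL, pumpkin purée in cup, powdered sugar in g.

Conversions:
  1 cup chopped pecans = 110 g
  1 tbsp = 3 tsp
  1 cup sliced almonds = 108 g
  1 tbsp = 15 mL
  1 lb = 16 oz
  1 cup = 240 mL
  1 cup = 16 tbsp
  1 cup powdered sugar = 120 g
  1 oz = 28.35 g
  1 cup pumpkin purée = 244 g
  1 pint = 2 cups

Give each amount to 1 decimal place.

Scaling factor: 6/16 = 3/8 = 0.375.
mashed banana: 60 g × 3/8 ÷ 28.35 g/oz ≈ 0.8 oz
chopped pecans: 5 oz × 3/8 × 28.35 g/oz ÷ 110 g/cup ≈ 0.5 cup
sliced almonds: (2 tbsp + 1 tsp = 7/3 tbsp) × 3/8 ÷ 16 tbsp/cup × 108 g/cup ≈ 5.9 g
heavy cream: 1.5 pint × 3/8 × 2 cup/pint × 240 mL/cup = 270.0 mL
pumpkin purée: 2.5 oz × 3/8 × 28.35 g/oz ÷ 244 g/cup ≈ 0.1 cup
powdered sugar: 0.25 lb × 3/8 × 16 oz/lb × 28.35 g/oz ≈ 42.5 g

mashed banana: 0.8 oz; chopped pecans: 0.5 cup; sliced almonds: 5.9 g; heavy cream: 270.0 mL; pumpkin purée: 0.1 cup; powdered sugar: 42.5 g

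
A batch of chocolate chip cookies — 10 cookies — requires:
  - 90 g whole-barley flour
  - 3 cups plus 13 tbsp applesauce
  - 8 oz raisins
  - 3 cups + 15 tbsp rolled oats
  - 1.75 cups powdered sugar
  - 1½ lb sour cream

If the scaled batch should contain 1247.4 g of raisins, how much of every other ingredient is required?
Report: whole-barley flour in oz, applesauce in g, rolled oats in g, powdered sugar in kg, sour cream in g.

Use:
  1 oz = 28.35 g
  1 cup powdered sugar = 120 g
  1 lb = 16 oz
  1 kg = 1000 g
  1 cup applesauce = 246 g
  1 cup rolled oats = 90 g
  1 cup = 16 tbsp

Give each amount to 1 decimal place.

whole-barley flour: 17.5 oz; applesauce: 5158.3 g; rolled oats: 1949.1 g; powdered sugar: 1.2 kg; sour cream: 3742.2 g

The original recipe has 226.8 g of raisins, so the scaling factor is 1247.4 ÷ 226.8 = 11/2 = 5.5.
whole-barley flour: 90 g × 11/2 ÷ 28.35 g/oz ≈ 17.5 oz
applesauce: (3 cup + 13 tbsp = 3.8125 cup) × 11/2 × 246 g/cup ≈ 5158.3 g
rolled oats: (3 cup + 15 tbsp = 3.9375 cup) × 11/2 × 90 g/cup ≈ 1949.1 g
powdered sugar: 1.75 cup × 11/2 × 120 g/cup ÷ 1000 g/kg ≈ 1.2 kg
sour cream: 1.5 lb × 11/2 × 16 oz/lb × 28.35 g/oz = 3742.2 g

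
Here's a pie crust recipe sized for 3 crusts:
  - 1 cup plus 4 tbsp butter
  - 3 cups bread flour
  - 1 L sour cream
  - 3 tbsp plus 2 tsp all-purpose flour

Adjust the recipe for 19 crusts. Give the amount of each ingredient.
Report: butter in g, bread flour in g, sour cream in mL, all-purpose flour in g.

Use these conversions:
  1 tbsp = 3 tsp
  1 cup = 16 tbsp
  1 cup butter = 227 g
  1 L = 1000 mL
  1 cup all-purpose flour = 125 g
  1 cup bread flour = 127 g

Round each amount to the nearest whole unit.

Scaling factor: 19/3.
butter: (1 cup + 4 tbsp = 1.25 cup) × 19/3 × 227 g/cup ≈ 1797 g
bread flour: 3 cup × 19/3 × 127 g/cup = 2413 g
sour cream: 1 L × 19/3 × 1000 mL/L ≈ 6333 mL
all-purpose flour: (3 tbsp + 2 tsp = 11/3 tbsp) × 19/3 ÷ 16 tbsp/cup × 125 g/cup ≈ 181 g

butter: 1797 g; bread flour: 2413 g; sour cream: 6333 mL; all-purpose flour: 181 g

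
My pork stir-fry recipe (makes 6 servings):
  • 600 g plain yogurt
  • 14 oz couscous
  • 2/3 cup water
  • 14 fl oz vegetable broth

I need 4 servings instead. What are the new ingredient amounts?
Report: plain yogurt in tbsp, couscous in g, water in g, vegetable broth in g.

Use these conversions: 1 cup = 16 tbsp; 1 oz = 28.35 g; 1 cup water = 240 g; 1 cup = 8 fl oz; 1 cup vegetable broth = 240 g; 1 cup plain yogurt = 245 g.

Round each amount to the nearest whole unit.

Scaling factor: 4/6 = 2/3.
plain yogurt: 600 g × 2/3 ÷ 245 g/cup × 16 tbsp/cup ≈ 26 tbsp
couscous: 14 oz × 2/3 × 28.35 g/oz ≈ 265 g
water: 2/3 cup × 2/3 × 240 g/cup ≈ 107 g
vegetable broth: 14 fl oz × 2/3 ÷ 8 fl oz/cup × 240 g/cup = 280 g

plain yogurt: 26 tbsp; couscous: 265 g; water: 107 g; vegetable broth: 280 g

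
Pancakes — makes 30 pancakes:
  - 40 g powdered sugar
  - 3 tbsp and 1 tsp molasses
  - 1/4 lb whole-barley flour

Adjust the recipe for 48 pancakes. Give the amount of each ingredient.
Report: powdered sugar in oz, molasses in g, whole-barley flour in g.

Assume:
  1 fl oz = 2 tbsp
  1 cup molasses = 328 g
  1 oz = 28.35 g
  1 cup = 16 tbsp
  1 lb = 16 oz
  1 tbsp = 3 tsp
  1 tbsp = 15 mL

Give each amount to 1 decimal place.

powdered sugar: 2.3 oz; molasses: 109.3 g; whole-barley flour: 181.4 g

Scaling factor: 48/30 = 8/5 = 1.6.
powdered sugar: 40 g × 8/5 ÷ 28.35 g/oz ≈ 2.3 oz
molasses: (3 tbsp + 1 tsp = 10/3 tbsp) × 8/5 ÷ 16 tbsp/cup × 328 g/cup ≈ 109.3 g
whole-barley flour: 0.25 lb × 8/5 × 16 oz/lb × 28.35 g/oz ≈ 181.4 g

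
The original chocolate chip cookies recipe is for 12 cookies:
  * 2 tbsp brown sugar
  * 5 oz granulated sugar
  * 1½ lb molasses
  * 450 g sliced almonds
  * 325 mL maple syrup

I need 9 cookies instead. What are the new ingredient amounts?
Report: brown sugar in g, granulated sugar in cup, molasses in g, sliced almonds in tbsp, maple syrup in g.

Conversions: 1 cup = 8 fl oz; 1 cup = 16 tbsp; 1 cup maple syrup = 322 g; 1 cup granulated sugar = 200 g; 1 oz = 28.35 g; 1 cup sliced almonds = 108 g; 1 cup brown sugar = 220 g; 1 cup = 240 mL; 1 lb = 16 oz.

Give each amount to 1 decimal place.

Scaling factor: 9/12 = 3/4 = 0.75.
brown sugar: 2 tbsp × 3/4 ÷ 16 tbsp/cup × 220 g/cup ≈ 20.6 g
granulated sugar: 5 oz × 3/4 × 28.35 g/oz ÷ 200 g/cup ≈ 0.5 cup
molasses: 1.5 lb × 3/4 × 16 oz/lb × 28.35 g/oz = 510.3 g
sliced almonds: 450 g × 3/4 ÷ 108 g/cup × 16 tbsp/cup = 50.0 tbsp
maple syrup: 325 mL × 3/4 ÷ 240 mL/cup × 322 g/cup ≈ 327.0 g

brown sugar: 20.6 g; granulated sugar: 0.5 cup; molasses: 510.3 g; sliced almonds: 50.0 tbsp; maple syrup: 327.0 g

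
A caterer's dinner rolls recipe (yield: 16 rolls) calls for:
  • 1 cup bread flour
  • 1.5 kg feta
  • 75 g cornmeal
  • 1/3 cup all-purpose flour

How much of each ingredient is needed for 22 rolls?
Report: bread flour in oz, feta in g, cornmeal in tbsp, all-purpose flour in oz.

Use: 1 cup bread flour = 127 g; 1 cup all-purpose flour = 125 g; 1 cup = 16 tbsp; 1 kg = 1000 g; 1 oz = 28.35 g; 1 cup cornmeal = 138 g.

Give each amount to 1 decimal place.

Scaling factor: 22/16 = 11/8 = 1.375.
bread flour: 1 cup × 11/8 × 127 g/cup ÷ 28.35 g/oz ≈ 6.2 oz
feta: 1.5 kg × 11/8 × 1000 g/kg = 2062.5 g
cornmeal: 75 g × 11/8 ÷ 138 g/cup × 16 tbsp/cup ≈ 12.0 tbsp
all-purpose flour: 1/3 cup × 11/8 × 125 g/cup ÷ 28.35 g/oz ≈ 2.0 oz

bread flour: 6.2 oz; feta: 2062.5 g; cornmeal: 12.0 tbsp; all-purpose flour: 2.0 oz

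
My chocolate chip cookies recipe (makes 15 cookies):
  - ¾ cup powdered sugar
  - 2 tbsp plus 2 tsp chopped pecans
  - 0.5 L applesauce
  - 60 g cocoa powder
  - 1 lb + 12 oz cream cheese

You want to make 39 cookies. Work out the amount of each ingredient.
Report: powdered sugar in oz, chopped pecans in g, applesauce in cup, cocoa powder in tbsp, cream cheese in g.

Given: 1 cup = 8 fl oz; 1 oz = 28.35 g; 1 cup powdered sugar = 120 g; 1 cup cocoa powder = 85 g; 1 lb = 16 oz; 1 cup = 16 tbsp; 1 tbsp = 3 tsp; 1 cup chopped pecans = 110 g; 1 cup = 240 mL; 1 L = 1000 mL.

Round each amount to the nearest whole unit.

Scaling factor: 39/15 = 13/5 = 2.6.
powdered sugar: 0.75 cup × 13/5 × 120 g/cup ÷ 28.35 g/oz ≈ 8 oz
chopped pecans: (2 tbsp + 2 tsp = 8/3 tbsp) × 13/5 ÷ 16 tbsp/cup × 110 g/cup ≈ 48 g
applesauce: 0.5 L × 13/5 × 1000 mL/L ÷ 240 mL/cup ≈ 5 cup
cocoa powder: 60 g × 13/5 ÷ 85 g/cup × 16 tbsp/cup ≈ 29 tbsp
cream cheese: (1 lb + 12 oz = 1.75 lb) × 13/5 × 16 oz/lb × 28.35 g/oz ≈ 2064 g

powdered sugar: 8 oz; chopped pecans: 48 g; applesauce: 5 cup; cocoa powder: 29 tbsp; cream cheese: 2064 g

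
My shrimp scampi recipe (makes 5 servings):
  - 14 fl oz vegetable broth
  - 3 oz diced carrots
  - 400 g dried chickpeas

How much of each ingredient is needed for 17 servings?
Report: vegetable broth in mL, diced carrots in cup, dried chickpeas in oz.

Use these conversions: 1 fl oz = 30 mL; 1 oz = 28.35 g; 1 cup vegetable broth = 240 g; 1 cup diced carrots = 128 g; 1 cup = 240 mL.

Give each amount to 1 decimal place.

vegetable broth: 1428.0 mL; diced carrots: 2.3 cup; dried chickpeas: 48.0 oz

Scaling factor: 17/5 = 3.4.
vegetable broth: 14 fl oz × 17/5 × 30 mL/fl oz = 1428.0 mL
diced carrots: 3 oz × 17/5 × 28.35 g/oz ÷ 128 g/cup ≈ 2.3 cup
dried chickpeas: 400 g × 17/5 ÷ 28.35 g/oz ≈ 48.0 oz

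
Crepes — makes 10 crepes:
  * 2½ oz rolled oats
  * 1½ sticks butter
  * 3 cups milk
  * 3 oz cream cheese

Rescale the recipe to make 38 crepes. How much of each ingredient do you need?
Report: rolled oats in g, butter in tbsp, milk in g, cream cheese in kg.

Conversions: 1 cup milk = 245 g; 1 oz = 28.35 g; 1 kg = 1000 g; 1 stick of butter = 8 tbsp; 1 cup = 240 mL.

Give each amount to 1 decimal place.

rolled oats: 269.3 g; butter: 45.6 tbsp; milk: 2793.0 g; cream cheese: 0.3 kg

Scaling factor: 38/10 = 19/5 = 3.8.
rolled oats: 2.5 oz × 19/5 × 28.35 g/oz ≈ 269.3 g
butter: 1.5 stick × 19/5 × 8 tbsp/stick = 45.6 tbsp
milk: 3 cup × 19/5 × 245 g/cup = 2793.0 g
cream cheese: 3 oz × 19/5 × 28.35 g/oz ÷ 1000 g/kg ≈ 0.3 kg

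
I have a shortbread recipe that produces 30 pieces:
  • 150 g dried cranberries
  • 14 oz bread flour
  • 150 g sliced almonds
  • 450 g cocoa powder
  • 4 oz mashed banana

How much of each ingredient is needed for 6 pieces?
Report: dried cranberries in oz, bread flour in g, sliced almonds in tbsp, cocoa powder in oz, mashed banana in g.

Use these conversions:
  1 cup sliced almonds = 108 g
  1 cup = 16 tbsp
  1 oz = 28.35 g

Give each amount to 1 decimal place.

Scaling factor: 6/30 = 1/5 = 0.2.
dried cranberries: 150 g × 1/5 ÷ 28.35 g/oz ≈ 1.1 oz
bread flour: 14 oz × 1/5 × 28.35 g/oz ≈ 79.4 g
sliced almonds: 150 g × 1/5 ÷ 108 g/cup × 16 tbsp/cup ≈ 4.4 tbsp
cocoa powder: 450 g × 1/5 ÷ 28.35 g/oz ≈ 3.2 oz
mashed banana: 4 oz × 1/5 × 28.35 g/oz ≈ 22.7 g

dried cranberries: 1.1 oz; bread flour: 79.4 g; sliced almonds: 4.4 tbsp; cocoa powder: 3.2 oz; mashed banana: 22.7 g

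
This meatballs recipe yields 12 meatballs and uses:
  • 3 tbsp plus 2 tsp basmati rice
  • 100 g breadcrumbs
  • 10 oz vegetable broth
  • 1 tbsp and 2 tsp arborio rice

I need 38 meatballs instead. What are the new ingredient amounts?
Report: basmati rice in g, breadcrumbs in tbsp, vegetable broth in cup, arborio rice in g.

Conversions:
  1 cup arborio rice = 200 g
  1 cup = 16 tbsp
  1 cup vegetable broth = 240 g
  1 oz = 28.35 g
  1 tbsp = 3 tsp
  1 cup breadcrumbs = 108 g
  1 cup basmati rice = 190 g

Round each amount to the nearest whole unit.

basmati rice: 138 g; breadcrumbs: 47 tbsp; vegetable broth: 4 cup; arborio rice: 66 g

Scaling factor: 38/12 = 19/6.
basmati rice: (3 tbsp + 2 tsp = 11/3 tbsp) × 19/6 ÷ 16 tbsp/cup × 190 g/cup ≈ 138 g
breadcrumbs: 100 g × 19/6 ÷ 108 g/cup × 16 tbsp/cup ≈ 47 tbsp
vegetable broth: 10 oz × 19/6 × 28.35 g/oz ÷ 240 g/cup ≈ 4 cup
arborio rice: (1 tbsp + 2 tsp = 5/3 tbsp) × 19/6 ÷ 16 tbsp/cup × 200 g/cup ≈ 66 g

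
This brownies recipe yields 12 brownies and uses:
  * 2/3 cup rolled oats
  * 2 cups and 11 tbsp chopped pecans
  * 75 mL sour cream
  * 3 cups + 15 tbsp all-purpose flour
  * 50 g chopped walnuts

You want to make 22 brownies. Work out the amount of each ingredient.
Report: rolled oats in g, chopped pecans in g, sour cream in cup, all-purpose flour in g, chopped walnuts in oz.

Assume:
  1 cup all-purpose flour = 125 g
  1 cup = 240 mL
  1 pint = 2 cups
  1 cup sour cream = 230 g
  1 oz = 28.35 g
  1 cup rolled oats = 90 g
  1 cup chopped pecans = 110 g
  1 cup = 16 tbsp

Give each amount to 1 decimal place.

rolled oats: 110.0 g; chopped pecans: 542.0 g; sour cream: 0.6 cup; all-purpose flour: 902.3 g; chopped walnuts: 3.2 oz

Scaling factor: 22/12 = 11/6.
rolled oats: 2/3 cup × 11/6 × 90 g/cup = 110.0 g
chopped pecans: (2 cup + 11 tbsp = 2.6875 cup) × 11/6 × 110 g/cup ≈ 542.0 g
sour cream: 75 mL × 11/6 ÷ 240 mL/cup ≈ 0.6 cup
all-purpose flour: (3 cup + 15 tbsp = 3.9375 cup) × 11/6 × 125 g/cup ≈ 902.3 g
chopped walnuts: 50 g × 11/6 ÷ 28.35 g/oz ≈ 3.2 oz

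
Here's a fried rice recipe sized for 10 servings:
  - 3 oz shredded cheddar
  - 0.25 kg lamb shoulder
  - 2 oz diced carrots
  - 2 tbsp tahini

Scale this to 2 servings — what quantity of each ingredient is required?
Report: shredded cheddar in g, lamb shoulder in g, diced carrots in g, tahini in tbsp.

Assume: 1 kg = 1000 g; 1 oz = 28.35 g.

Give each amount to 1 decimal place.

shredded cheddar: 17.0 g; lamb shoulder: 50.0 g; diced carrots: 11.3 g; tahini: 0.4 tbsp

Scaling factor: 2/10 = 1/5 = 0.2.
shredded cheddar: 3 oz × 1/5 × 28.35 g/oz ≈ 17.0 g
lamb shoulder: 0.25 kg × 1/5 × 1000 g/kg = 50.0 g
diced carrots: 2 oz × 1/5 × 28.35 g/oz ≈ 11.3 g
tahini: 2 tbsp × 1/5 = 0.4 tbsp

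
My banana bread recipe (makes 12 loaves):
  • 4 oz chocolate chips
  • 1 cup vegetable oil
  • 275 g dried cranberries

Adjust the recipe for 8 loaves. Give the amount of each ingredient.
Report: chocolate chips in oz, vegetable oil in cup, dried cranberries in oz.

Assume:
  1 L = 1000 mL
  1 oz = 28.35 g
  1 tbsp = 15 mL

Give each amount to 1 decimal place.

chocolate chips: 2.7 oz; vegetable oil: 0.7 cup; dried cranberries: 6.5 oz

Scaling factor: 8/12 = 2/3.
chocolate chips: 4 oz × 2/3 ≈ 2.7 oz
vegetable oil: 1 cup × 2/3 ≈ 0.7 cup
dried cranberries: 275 g × 2/3 ÷ 28.35 g/oz ≈ 6.5 oz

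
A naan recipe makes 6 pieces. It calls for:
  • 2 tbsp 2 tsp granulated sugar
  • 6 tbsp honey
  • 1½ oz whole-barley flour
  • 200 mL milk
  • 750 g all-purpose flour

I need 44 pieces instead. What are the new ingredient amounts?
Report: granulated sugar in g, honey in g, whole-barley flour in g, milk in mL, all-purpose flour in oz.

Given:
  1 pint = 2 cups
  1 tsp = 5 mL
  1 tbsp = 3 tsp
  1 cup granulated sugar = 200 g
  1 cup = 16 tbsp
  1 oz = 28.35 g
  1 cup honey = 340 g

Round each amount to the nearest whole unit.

granulated sugar: 244 g; honey: 935 g; whole-barley flour: 312 g; milk: 1467 mL; all-purpose flour: 194 oz

Scaling factor: 44/6 = 22/3.
granulated sugar: (2 tbsp + 2 tsp = 8/3 tbsp) × 22/3 ÷ 16 tbsp/cup × 200 g/cup ≈ 244 g
honey: 6 tbsp × 22/3 ÷ 16 tbsp/cup × 340 g/cup = 935 g
whole-barley flour: 1.5 oz × 22/3 × 28.35 g/oz ≈ 312 g
milk: 200 mL × 22/3 ≈ 1467 mL
all-purpose flour: 750 g × 22/3 ÷ 28.35 g/oz ≈ 194 oz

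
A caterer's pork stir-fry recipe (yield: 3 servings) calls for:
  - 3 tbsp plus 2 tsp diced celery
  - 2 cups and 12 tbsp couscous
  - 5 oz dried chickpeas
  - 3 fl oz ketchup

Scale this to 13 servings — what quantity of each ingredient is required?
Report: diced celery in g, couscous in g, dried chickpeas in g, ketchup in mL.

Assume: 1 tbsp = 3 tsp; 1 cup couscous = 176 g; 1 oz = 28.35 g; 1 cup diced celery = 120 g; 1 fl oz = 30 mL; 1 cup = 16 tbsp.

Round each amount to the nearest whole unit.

Scaling factor: 13/3.
diced celery: (3 tbsp + 2 tsp = 11/3 tbsp) × 13/3 ÷ 16 tbsp/cup × 120 g/cup ≈ 119 g
couscous: (2 cup + 12 tbsp = 2.75 cup) × 13/3 × 176 g/cup ≈ 2097 g
dried chickpeas: 5 oz × 13/3 × 28.35 g/oz ≈ 614 g
ketchup: 3 fl oz × 13/3 × 30 mL/fl oz = 390 mL

diced celery: 119 g; couscous: 2097 g; dried chickpeas: 614 g; ketchup: 390 mL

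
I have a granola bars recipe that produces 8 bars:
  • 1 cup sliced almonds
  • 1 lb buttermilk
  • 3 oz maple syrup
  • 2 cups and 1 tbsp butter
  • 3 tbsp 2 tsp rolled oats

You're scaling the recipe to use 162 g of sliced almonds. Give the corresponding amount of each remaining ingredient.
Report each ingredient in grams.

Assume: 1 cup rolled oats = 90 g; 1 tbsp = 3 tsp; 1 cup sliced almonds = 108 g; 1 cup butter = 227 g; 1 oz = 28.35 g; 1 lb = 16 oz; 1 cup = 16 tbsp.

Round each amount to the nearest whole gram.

buttermilk: 680 g; maple syrup: 128 g; butter: 702 g; rolled oats: 31 g

The original recipe has 108 g of sliced almonds, so the scaling factor is 162 ÷ 108 = 3/2 = 1.5.
buttermilk: 1 lb × 3/2 × 16 oz/lb × 28.35 g/oz ≈ 680 g
maple syrup: 3 oz × 3/2 × 28.35 g/oz ≈ 128 g
butter: (2 cup + 1 tbsp = 2.0625 cup) × 3/2 × 227 g/cup ≈ 702 g
rolled oats: (3 tbsp + 2 tsp = 11/3 tbsp) × 3/2 ÷ 16 tbsp/cup × 90 g/cup ≈ 31 g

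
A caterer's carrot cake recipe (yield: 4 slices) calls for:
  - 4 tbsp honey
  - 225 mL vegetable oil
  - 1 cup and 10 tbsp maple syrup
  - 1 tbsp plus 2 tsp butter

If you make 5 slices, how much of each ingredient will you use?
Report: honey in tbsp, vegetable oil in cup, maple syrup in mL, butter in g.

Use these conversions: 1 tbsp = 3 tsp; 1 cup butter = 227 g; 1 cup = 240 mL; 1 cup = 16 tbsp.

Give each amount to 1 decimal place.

honey: 5.0 tbsp; vegetable oil: 1.2 cup; maple syrup: 487.5 mL; butter: 29.6 g

Scaling factor: 5/4 = 1.25.
honey: 4 tbsp × 5/4 = 5.0 tbsp
vegetable oil: 225 mL × 5/4 ÷ 240 mL/cup ≈ 1.2 cup
maple syrup: (1 cup + 10 tbsp = 1.625 cup) × 5/4 × 240 mL/cup = 487.5 mL
butter: (1 tbsp + 2 tsp = 5/3 tbsp) × 5/4 ÷ 16 tbsp/cup × 227 g/cup ≈ 29.6 g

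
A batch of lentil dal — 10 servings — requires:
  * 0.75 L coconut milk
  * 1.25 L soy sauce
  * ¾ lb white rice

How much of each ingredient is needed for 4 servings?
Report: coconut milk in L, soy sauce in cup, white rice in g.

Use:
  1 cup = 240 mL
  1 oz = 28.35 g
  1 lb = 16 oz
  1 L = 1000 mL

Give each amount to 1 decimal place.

Scaling factor: 4/10 = 2/5 = 0.4.
coconut milk: 0.75 L × 2/5 = 0.3 L
soy sauce: 1.25 L × 2/5 × 1000 mL/L ÷ 240 mL/cup ≈ 2.1 cup
white rice: 0.75 lb × 2/5 × 16 oz/lb × 28.35 g/oz ≈ 136.1 g

coconut milk: 0.3 L; soy sauce: 2.1 cup; white rice: 136.1 g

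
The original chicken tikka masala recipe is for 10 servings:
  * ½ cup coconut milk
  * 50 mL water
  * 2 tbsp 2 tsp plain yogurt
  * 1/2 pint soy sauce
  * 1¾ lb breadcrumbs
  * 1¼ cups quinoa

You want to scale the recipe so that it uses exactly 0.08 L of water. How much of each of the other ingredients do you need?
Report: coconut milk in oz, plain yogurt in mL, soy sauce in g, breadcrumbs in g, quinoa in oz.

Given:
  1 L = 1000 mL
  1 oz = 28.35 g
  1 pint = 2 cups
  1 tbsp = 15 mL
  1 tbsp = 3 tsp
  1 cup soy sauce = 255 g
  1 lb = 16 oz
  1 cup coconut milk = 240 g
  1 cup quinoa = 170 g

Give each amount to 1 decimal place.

The original recipe has 0.05 L of water, so the scaling factor is 0.08 ÷ 0.05 = 8/5 = 1.6.
coconut milk: 0.5 cup × 8/5 × 240 g/cup ÷ 28.35 g/oz ≈ 6.8 oz
plain yogurt: (2 tbsp + 2 tsp = 8/3 tbsp) × 8/5 × 15 mL/tbsp = 64.0 mL
soy sauce: 0.5 pint × 8/5 × 2 cup/pint × 255 g/cup = 408.0 g
breadcrumbs: 1.75 lb × 8/5 × 16 oz/lb × 28.35 g/oz ≈ 1270.1 g
quinoa: 1.25 cup × 8/5 × 170 g/cup ÷ 28.35 g/oz ≈ 12.0 oz

coconut milk: 6.8 oz; plain yogurt: 64.0 mL; soy sauce: 408.0 g; breadcrumbs: 1270.1 g; quinoa: 12.0 oz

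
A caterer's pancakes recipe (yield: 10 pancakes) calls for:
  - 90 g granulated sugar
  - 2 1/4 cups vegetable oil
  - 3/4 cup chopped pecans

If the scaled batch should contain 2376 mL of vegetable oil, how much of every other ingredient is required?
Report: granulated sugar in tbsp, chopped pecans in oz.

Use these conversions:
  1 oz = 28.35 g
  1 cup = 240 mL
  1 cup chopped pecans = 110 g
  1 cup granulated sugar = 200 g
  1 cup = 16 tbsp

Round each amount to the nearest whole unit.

granulated sugar: 32 tbsp; chopped pecans: 13 oz

The original recipe has 540 mL of vegetable oil, so the scaling factor is 2376 ÷ 540 = 22/5 = 4.4.
granulated sugar: 90 g × 22/5 ÷ 200 g/cup × 16 tbsp/cup ≈ 32 tbsp
chopped pecans: 0.75 cup × 22/5 × 110 g/cup ÷ 28.35 g/oz ≈ 13 oz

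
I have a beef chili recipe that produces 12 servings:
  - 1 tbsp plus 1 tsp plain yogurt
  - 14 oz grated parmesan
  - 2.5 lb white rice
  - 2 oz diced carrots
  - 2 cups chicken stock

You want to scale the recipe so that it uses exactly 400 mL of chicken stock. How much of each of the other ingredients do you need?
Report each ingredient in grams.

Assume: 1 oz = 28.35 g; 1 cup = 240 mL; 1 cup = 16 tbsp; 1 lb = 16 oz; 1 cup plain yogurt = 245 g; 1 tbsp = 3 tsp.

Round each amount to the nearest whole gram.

plain yogurt: 17 g; grated parmesan: 331 g; white rice: 945 g; diced carrots: 47 g

The original recipe has 480 mL of chicken stock, so the scaling factor is 400 ÷ 480 = 5/6.
plain yogurt: (1 tbsp + 1 tsp = 4/3 tbsp) × 5/6 ÷ 16 tbsp/cup × 245 g/cup ≈ 17 g
grated parmesan: 14 oz × 5/6 × 28.35 g/oz ≈ 331 g
white rice: 2.5 lb × 5/6 × 16 oz/lb × 28.35 g/oz = 945 g
diced carrots: 2 oz × 5/6 × 28.35 g/oz ≈ 47 g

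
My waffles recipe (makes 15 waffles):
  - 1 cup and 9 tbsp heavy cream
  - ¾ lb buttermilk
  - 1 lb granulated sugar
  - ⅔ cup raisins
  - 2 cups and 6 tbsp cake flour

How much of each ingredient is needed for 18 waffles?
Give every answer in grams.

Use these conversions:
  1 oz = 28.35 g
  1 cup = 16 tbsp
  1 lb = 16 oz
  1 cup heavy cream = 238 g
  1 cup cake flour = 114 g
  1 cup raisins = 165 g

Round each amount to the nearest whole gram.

heavy cream: 446 g; buttermilk: 408 g; granulated sugar: 544 g; raisins: 132 g; cake flour: 325 g

Scaling factor: 18/15 = 6/5 = 1.2.
heavy cream: (1 cup + 9 tbsp = 1.5625 cup) × 6/5 × 238 g/cup ≈ 446 g
buttermilk: 0.75 lb × 6/5 × 16 oz/lb × 28.35 g/oz ≈ 408 g
granulated sugar: 1 lb × 6/5 × 16 oz/lb × 28.35 g/oz ≈ 544 g
raisins: 2/3 cup × 6/5 × 165 g/cup = 132 g
cake flour: (2 cup + 6 tbsp = 2.375 cup) × 6/5 × 114 g/cup ≈ 325 g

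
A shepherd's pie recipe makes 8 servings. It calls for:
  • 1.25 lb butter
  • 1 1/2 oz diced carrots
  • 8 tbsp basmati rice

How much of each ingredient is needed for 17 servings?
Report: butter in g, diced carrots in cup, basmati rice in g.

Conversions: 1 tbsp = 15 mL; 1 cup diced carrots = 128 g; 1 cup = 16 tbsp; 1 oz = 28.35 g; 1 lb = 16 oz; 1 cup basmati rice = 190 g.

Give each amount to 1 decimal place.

butter: 1204.9 g; diced carrots: 0.7 cup; basmati rice: 201.9 g

Scaling factor: 17/8 = 2.125.
butter: 1.25 lb × 17/8 × 16 oz/lb × 28.35 g/oz ≈ 1204.9 g
diced carrots: 1.5 oz × 17/8 × 28.35 g/oz ÷ 128 g/cup ≈ 0.7 cup
basmati rice: 8 tbsp × 17/8 ÷ 16 tbsp/cup × 190 g/cup ≈ 201.9 g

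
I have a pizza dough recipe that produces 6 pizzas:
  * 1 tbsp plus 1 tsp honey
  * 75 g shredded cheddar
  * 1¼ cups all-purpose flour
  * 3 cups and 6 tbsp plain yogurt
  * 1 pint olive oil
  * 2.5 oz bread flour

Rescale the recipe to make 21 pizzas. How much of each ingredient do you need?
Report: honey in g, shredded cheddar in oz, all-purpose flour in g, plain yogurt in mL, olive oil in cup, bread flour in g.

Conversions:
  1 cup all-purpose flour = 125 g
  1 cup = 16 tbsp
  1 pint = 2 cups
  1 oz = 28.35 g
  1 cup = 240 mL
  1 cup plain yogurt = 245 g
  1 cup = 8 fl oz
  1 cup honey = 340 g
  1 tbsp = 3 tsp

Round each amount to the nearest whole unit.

Scaling factor: 21/6 = 7/2 = 3.5.
honey: (1 tbsp + 1 tsp = 4/3 tbsp) × 7/2 ÷ 16 tbsp/cup × 340 g/cup ≈ 99 g
shredded cheddar: 75 g × 7/2 ÷ 28.35 g/oz ≈ 9 oz
all-purpose flour: 1.25 cup × 7/2 × 125 g/cup ≈ 547 g
plain yogurt: (3 cup + 6 tbsp = 3.375 cup) × 7/2 × 240 mL/cup = 2835 mL
olive oil: 1 pint × 7/2 × 2 cup/pint = 7 cup
bread flour: 2.5 oz × 7/2 × 28.35 g/oz ≈ 248 g

honey: 99 g; shredded cheddar: 9 oz; all-purpose flour: 547 g; plain yogurt: 2835 mL; olive oil: 7 cup; bread flour: 248 g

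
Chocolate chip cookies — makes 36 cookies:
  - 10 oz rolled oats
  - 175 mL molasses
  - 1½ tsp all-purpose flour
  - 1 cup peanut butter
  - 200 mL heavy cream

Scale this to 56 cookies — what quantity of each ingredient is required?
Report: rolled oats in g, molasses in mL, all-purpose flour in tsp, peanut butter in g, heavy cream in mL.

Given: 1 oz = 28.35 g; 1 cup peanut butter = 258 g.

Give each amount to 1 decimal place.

rolled oats: 441.0 g; molasses: 272.2 mL; all-purpose flour: 2.3 tsp; peanut butter: 401.3 g; heavy cream: 311.1 mL

Scaling factor: 56/36 = 14/9.
rolled oats: 10 oz × 14/9 × 28.35 g/oz = 441.0 g
molasses: 175 mL × 14/9 ≈ 272.2 mL
all-purpose flour: 1.5 tsp × 14/9 ≈ 2.3 tsp
peanut butter: 1 cup × 14/9 × 258 g/cup ≈ 401.3 g
heavy cream: 200 mL × 14/9 ≈ 311.1 mL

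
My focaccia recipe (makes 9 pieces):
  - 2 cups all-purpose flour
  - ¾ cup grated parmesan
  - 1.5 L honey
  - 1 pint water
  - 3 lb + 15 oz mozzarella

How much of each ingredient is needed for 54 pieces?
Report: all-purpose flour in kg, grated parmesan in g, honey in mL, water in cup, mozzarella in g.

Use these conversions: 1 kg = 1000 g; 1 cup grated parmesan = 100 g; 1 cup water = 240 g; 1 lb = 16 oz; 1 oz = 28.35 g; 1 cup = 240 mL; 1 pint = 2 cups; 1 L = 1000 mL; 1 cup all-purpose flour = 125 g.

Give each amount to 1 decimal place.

Scaling factor: 54/9 = 6.
all-purpose flour: 2 cup × 6 × 125 g/cup ÷ 1000 g/kg = 1.5 kg
grated parmesan: 0.75 cup × 6 × 100 g/cup = 450.0 g
honey: 1.5 L × 6 × 1000 mL/L = 9000.0 mL
water: 1 pint × 6 × 2 cup/pint = 12.0 cup
mozzarella: (3 lb + 15 oz = 3.9375 lb) × 6 × 16 oz/lb × 28.35 g/oz = 10716.3 g

all-purpose flour: 1.5 kg; grated parmesan: 450.0 g; honey: 9000.0 mL; water: 12.0 cup; mozzarella: 10716.3 g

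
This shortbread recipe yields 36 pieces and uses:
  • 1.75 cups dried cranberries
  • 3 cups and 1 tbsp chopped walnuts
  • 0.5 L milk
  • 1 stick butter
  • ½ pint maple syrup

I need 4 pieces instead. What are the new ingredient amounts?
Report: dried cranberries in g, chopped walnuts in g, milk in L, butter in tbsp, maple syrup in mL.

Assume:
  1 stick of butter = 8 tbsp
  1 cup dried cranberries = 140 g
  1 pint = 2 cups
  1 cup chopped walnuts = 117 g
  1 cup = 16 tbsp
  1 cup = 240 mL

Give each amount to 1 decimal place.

dried cranberries: 27.2 g; chopped walnuts: 39.8 g; milk: 0.1 L; butter: 0.9 tbsp; maple syrup: 26.7 mL

Scaling factor: 4/36 = 1/9.
dried cranberries: 1.75 cup × 1/9 × 140 g/cup ≈ 27.2 g
chopped walnuts: (3 cup + 1 tbsp = 3.0625 cup) × 1/9 × 117 g/cup ≈ 39.8 g
milk: 0.5 L × 1/9 ≈ 0.1 L
butter: 1 stick × 1/9 × 8 tbsp/stick ≈ 0.9 tbsp
maple syrup: 0.5 pint × 1/9 × 2 cup/pint × 240 mL/cup ≈ 26.7 mL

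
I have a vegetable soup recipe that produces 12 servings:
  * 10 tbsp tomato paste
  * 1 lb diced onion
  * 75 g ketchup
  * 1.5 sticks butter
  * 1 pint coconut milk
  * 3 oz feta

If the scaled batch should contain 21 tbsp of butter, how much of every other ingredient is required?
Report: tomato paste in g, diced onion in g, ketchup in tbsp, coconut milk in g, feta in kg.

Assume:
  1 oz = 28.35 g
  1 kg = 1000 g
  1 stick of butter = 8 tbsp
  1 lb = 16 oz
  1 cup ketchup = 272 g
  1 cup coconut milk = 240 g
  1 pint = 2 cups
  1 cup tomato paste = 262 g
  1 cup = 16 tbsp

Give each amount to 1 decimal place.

The original recipe has 12 tbsp of butter, so the scaling factor is 21 ÷ 12 = 7/4 = 1.75.
tomato paste: 10 tbsp × 7/4 ÷ 16 tbsp/cup × 262 g/cup ≈ 286.6 g
diced onion: 1 lb × 7/4 × 16 oz/lb × 28.35 g/oz = 793.8 g
ketchup: 75 g × 7/4 ÷ 272 g/cup × 16 tbsp/cup ≈ 7.7 tbsp
coconut milk: 1 pint × 7/4 × 2 cup/pint × 240 g/cup = 840.0 g
feta: 3 oz × 7/4 × 28.35 g/oz ÷ 1000 g/kg ≈ 0.1 kg

tomato paste: 286.6 g; diced onion: 793.8 g; ketchup: 7.7 tbsp; coconut milk: 840.0 g; feta: 0.1 kg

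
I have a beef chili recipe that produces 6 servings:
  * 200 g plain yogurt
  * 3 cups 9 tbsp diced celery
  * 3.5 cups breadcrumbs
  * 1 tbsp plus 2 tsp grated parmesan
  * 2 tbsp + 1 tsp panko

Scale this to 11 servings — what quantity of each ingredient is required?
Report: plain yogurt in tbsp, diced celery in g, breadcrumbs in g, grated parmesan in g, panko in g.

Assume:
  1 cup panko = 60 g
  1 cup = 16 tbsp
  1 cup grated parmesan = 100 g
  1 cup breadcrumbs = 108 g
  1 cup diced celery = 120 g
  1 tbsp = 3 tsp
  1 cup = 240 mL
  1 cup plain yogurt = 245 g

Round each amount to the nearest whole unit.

Scaling factor: 11/6.
plain yogurt: 200 g × 11/6 ÷ 245 g/cup × 16 tbsp/cup ≈ 24 tbsp
diced celery: (3 cup + 9 tbsp = 3.5625 cup) × 11/6 × 120 g/cup ≈ 784 g
breadcrumbs: 3.5 cup × 11/6 × 108 g/cup = 693 g
grated parmesan: (1 tbsp + 2 tsp = 5/3 tbsp) × 11/6 ÷ 16 tbsp/cup × 100 g/cup ≈ 19 g
panko: (2 tbsp + 1 tsp = 7/3 tbsp) × 11/6 ÷ 16 tbsp/cup × 60 g/cup ≈ 16 g

plain yogurt: 24 tbsp; diced celery: 784 g; breadcrumbs: 693 g; grated parmesan: 19 g; panko: 16 g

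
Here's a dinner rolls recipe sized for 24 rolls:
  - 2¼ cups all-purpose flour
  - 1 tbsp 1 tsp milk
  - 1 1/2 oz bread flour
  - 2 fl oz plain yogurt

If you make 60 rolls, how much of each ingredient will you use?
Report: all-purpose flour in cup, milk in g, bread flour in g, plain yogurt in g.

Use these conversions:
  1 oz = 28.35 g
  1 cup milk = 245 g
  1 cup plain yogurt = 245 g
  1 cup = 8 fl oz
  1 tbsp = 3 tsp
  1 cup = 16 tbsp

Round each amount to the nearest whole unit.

all-purpose flour: 6 cup; milk: 51 g; bread flour: 106 g; plain yogurt: 153 g

Scaling factor: 60/24 = 5/2 = 2.5.
all-purpose flour: 2.25 cup × 5/2 ≈ 6 cup
milk: (1 tbsp + 1 tsp = 4/3 tbsp) × 5/2 ÷ 16 tbsp/cup × 245 g/cup ≈ 51 g
bread flour: 1.5 oz × 5/2 × 28.35 g/oz ≈ 106 g
plain yogurt: 2 fl oz × 5/2 ÷ 8 fl oz/cup × 245 g/cup ≈ 153 g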